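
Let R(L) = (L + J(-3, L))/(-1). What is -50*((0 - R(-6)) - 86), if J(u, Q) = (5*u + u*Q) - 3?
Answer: 4600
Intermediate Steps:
J(u, Q) = -3 + 5*u + Q*u (J(u, Q) = (5*u + Q*u) - 3 = -3 + 5*u + Q*u)
R(L) = 18 + 2*L (R(L) = (L + (-3 + 5*(-3) + L*(-3)))/(-1) = -(L + (-3 - 15 - 3*L)) = -(L + (-18 - 3*L)) = -(-18 - 2*L) = 18 + 2*L)
-50*((0 - R(-6)) - 86) = -50*((0 - (18 + 2*(-6))) - 86) = -50*((0 - (18 - 12)) - 86) = -50*((0 - 1*6) - 86) = -50*((0 - 6) - 86) = -50*(-6 - 86) = -50*(-92) = 4600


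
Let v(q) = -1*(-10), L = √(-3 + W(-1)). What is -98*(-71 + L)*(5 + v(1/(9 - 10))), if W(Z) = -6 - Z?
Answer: 104370 - 2940*I*√2 ≈ 1.0437e+5 - 4157.8*I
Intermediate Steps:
L = 2*I*√2 (L = √(-3 + (-6 - 1*(-1))) = √(-3 + (-6 + 1)) = √(-3 - 5) = √(-8) = 2*I*√2 ≈ 2.8284*I)
v(q) = 10
-98*(-71 + L)*(5 + v(1/(9 - 10))) = -98*(-71 + 2*I*√2)*(5 + 10) = -98*(-71 + 2*I*√2)*15 = -98*(-1065 + 30*I*√2) = 104370 - 2940*I*√2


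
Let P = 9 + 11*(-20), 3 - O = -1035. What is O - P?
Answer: 1249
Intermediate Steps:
O = 1038 (O = 3 - 1*(-1035) = 3 + 1035 = 1038)
P = -211 (P = 9 - 220 = -211)
O - P = 1038 - 1*(-211) = 1038 + 211 = 1249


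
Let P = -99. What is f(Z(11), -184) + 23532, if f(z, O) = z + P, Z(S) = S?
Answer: 23444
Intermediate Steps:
f(z, O) = -99 + z (f(z, O) = z - 99 = -99 + z)
f(Z(11), -184) + 23532 = (-99 + 11) + 23532 = -88 + 23532 = 23444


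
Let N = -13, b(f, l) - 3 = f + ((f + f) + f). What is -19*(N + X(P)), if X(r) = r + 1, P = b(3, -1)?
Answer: -57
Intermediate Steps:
b(f, l) = 3 + 4*f (b(f, l) = 3 + (f + ((f + f) + f)) = 3 + (f + (2*f + f)) = 3 + (f + 3*f) = 3 + 4*f)
P = 15 (P = 3 + 4*3 = 3 + 12 = 15)
X(r) = 1 + r
-19*(N + X(P)) = -19*(-13 + (1 + 15)) = -19*(-13 + 16) = -19*3 = -57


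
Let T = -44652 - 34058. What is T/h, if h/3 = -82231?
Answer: 78710/246693 ≈ 0.31906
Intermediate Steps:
h = -246693 (h = 3*(-82231) = -246693)
T = -78710
T/h = -78710/(-246693) = -78710*(-1/246693) = 78710/246693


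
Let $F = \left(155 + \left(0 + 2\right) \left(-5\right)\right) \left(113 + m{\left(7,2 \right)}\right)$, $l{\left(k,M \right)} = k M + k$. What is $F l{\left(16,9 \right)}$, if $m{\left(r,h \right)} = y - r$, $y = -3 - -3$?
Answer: $2459200$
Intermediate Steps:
$l{\left(k,M \right)} = k + M k$ ($l{\left(k,M \right)} = M k + k = k + M k$)
$y = 0$ ($y = -3 + 3 = 0$)
$m{\left(r,h \right)} = - r$ ($m{\left(r,h \right)} = 0 - r = - r$)
$F = 15370$ ($F = \left(155 + \left(0 + 2\right) \left(-5\right)\right) \left(113 - 7\right) = \left(155 + 2 \left(-5\right)\right) \left(113 - 7\right) = \left(155 - 10\right) 106 = 145 \cdot 106 = 15370$)
$F l{\left(16,9 \right)} = 15370 \cdot 16 \left(1 + 9\right) = 15370 \cdot 16 \cdot 10 = 15370 \cdot 160 = 2459200$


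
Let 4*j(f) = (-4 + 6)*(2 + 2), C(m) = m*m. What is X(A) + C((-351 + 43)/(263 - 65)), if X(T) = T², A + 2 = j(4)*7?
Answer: 11860/81 ≈ 146.42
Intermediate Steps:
C(m) = m²
j(f) = 2 (j(f) = ((-4 + 6)*(2 + 2))/4 = (2*4)/4 = (¼)*8 = 2)
A = 12 (A = -2 + 2*7 = -2 + 14 = 12)
X(A) + C((-351 + 43)/(263 - 65)) = 12² + ((-351 + 43)/(263 - 65))² = 144 + (-308/198)² = 144 + (-308*1/198)² = 144 + (-14/9)² = 144 + 196/81 = 11860/81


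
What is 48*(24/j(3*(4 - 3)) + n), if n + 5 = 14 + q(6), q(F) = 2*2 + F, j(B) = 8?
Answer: 1056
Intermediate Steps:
q(F) = 4 + F
n = 19 (n = -5 + (14 + (4 + 6)) = -5 + (14 + 10) = -5 + 24 = 19)
48*(24/j(3*(4 - 3)) + n) = 48*(24/8 + 19) = 48*(24*(⅛) + 19) = 48*(3 + 19) = 48*22 = 1056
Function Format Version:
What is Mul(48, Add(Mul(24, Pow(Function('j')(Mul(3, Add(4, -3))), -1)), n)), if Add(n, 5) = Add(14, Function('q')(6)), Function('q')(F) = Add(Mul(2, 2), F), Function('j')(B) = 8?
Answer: 1056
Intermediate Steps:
Function('q')(F) = Add(4, F)
n = 19 (n = Add(-5, Add(14, Add(4, 6))) = Add(-5, Add(14, 10)) = Add(-5, 24) = 19)
Mul(48, Add(Mul(24, Pow(Function('j')(Mul(3, Add(4, -3))), -1)), n)) = Mul(48, Add(Mul(24, Pow(8, -1)), 19)) = Mul(48, Add(Mul(24, Rational(1, 8)), 19)) = Mul(48, Add(3, 19)) = Mul(48, 22) = 1056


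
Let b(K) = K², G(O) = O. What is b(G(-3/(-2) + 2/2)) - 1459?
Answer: -5811/4 ≈ -1452.8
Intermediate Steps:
b(G(-3/(-2) + 2/2)) - 1459 = (-3/(-2) + 2/2)² - 1459 = (-3*(-½) + 2*(½))² - 1459 = (3/2 + 1)² - 1459 = (5/2)² - 1459 = 25/4 - 1459 = -5811/4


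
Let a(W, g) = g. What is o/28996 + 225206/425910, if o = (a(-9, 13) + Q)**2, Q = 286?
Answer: 22303426543/6174843180 ≈ 3.6120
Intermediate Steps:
o = 89401 (o = (13 + 286)**2 = 299**2 = 89401)
o/28996 + 225206/425910 = 89401/28996 + 225206/425910 = 89401*(1/28996) + 225206*(1/425910) = 89401/28996 + 112603/212955 = 22303426543/6174843180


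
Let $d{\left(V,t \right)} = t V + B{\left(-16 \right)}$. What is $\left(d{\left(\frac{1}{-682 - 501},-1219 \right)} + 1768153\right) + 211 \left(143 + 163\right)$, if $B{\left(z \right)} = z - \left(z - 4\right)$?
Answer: $\frac{2168112528}{1183} \approx 1.8327 \cdot 10^{6}$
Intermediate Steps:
$B{\left(z \right)} = 4$ ($B{\left(z \right)} = z - \left(z - 4\right) = z - \left(-4 + z\right) = 4$)
$d{\left(V,t \right)} = 4 + V t$ ($d{\left(V,t \right)} = t V + 4 = V t + 4 = 4 + V t$)
$\left(d{\left(\frac{1}{-682 - 501},-1219 \right)} + 1768153\right) + 211 \left(143 + 163\right) = \left(\left(4 + \frac{1}{-682 - 501} \left(-1219\right)\right) + 1768153\right) + 211 \left(143 + 163\right) = \left(\left(4 + \frac{1}{-1183} \left(-1219\right)\right) + 1768153\right) + 211 \cdot 306 = \left(\left(4 - - \frac{1219}{1183}\right) + 1768153\right) + 64566 = \left(\left(4 + \frac{1219}{1183}\right) + 1768153\right) + 64566 = \left(\frac{5951}{1183} + 1768153\right) + 64566 = \frac{2091730950}{1183} + 64566 = \frac{2168112528}{1183}$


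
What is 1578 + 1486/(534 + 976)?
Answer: 1192133/755 ≈ 1579.0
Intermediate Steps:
1578 + 1486/(534 + 976) = 1578 + 1486/1510 = 1578 + 1486*(1/1510) = 1578 + 743/755 = 1192133/755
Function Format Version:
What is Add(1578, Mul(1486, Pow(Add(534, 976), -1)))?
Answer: Rational(1192133, 755) ≈ 1579.0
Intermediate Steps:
Add(1578, Mul(1486, Pow(Add(534, 976), -1))) = Add(1578, Mul(1486, Pow(1510, -1))) = Add(1578, Mul(1486, Rational(1, 1510))) = Add(1578, Rational(743, 755)) = Rational(1192133, 755)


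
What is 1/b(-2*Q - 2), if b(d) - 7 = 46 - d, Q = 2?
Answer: 1/59 ≈ 0.016949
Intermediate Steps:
b(d) = 53 - d (b(d) = 7 + (46 - d) = 53 - d)
1/b(-2*Q - 2) = 1/(53 - (-2*2 - 2)) = 1/(53 - (-4 - 2)) = 1/(53 - 1*(-6)) = 1/(53 + 6) = 1/59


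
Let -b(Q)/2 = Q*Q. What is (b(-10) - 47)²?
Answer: 61009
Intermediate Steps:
b(Q) = -2*Q² (b(Q) = -2*Q*Q = -2*Q²)
(b(-10) - 47)² = (-2*(-10)² - 47)² = (-2*100 - 47)² = (-200 - 47)² = (-247)² = 61009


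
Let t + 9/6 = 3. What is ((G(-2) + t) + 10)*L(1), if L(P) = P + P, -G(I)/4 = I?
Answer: 39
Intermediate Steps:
t = 3/2 (t = -3/2 + 3 = 3/2 ≈ 1.5000)
G(I) = -4*I
L(P) = 2*P
((G(-2) + t) + 10)*L(1) = ((-4*(-2) + 3/2) + 10)*(2*1) = ((8 + 3/2) + 10)*2 = (19/2 + 10)*2 = (39/2)*2 = 39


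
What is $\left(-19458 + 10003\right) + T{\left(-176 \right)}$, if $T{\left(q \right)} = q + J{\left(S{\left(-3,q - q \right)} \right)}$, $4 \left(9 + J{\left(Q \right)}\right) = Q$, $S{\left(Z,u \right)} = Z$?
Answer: $- \frac{38563}{4} \approx -9640.8$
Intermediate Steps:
$J{\left(Q \right)} = -9 + \frac{Q}{4}$
$T{\left(q \right)} = - \frac{39}{4} + q$ ($T{\left(q \right)} = q + \left(-9 + \frac{1}{4} \left(-3\right)\right) = q - \frac{39}{4} = - \frac{39}{4} + q$)
$\left(-19458 + 10003\right) + T{\left(-176 \right)} = \left(-19458 + 10003\right) - \frac{743}{4} = -9455 - \frac{743}{4} = - \frac{38563}{4}$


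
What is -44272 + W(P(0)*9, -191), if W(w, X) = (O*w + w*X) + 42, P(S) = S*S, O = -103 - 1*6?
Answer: -44230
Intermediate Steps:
O = -109 (O = -103 - 6 = -109)
P(S) = S²
W(w, X) = 42 - 109*w + X*w (W(w, X) = (-109*w + w*X) + 42 = (-109*w + X*w) + 42 = 42 - 109*w + X*w)
-44272 + W(P(0)*9, -191) = -44272 + (42 - 109*0²*9 - 191*0²*9) = -44272 + (42 - 0*9 - 0*9) = -44272 + (42 - 109*0 - 191*0) = -44272 + (42 + 0 + 0) = -44272 + 42 = -44230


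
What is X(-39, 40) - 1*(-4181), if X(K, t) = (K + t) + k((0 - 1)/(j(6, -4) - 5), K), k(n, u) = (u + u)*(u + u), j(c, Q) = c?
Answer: 10266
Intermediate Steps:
k(n, u) = 4*u² (k(n, u) = (2*u)*(2*u) = 4*u²)
X(K, t) = K + t + 4*K² (X(K, t) = (K + t) + 4*K² = K + t + 4*K²)
X(-39, 40) - 1*(-4181) = (-39 + 40 + 4*(-39)²) - 1*(-4181) = (-39 + 40 + 4*1521) + 4181 = (-39 + 40 + 6084) + 4181 = 6085 + 4181 = 10266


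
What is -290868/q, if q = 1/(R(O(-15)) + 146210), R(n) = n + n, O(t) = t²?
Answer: -42658700880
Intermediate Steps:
R(n) = 2*n
q = 1/146660 (q = 1/(2*(-15)² + 146210) = 1/(2*225 + 146210) = 1/(450 + 146210) = 1/146660 ≈ 6.8185e-6)
-290868/q = -290868/1/146660 = -290868*146660 = -42658700880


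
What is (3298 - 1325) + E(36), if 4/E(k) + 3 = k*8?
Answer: 562309/285 ≈ 1973.0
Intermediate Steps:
E(k) = 4/(-3 + 8*k) (E(k) = 4/(-3 + k*8) = 4/(-3 + 8*k))
(3298 - 1325) + E(36) = (3298 - 1325) + 4/(-3 + 8*36) = 1973 + 4/(-3 + 288) = 1973 + 4/285 = 562309/285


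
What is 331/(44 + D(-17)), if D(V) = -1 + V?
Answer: 331/26 ≈ 12.731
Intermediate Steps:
331/(44 + D(-17)) = 331/(44 + (-1 - 17)) = 331/(44 - 18) = 331/26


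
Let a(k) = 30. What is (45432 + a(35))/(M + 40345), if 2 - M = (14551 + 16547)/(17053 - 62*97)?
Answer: 167285006/148453145 ≈ 1.1269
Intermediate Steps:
M = -9020/11039 (M = 2 - (14551 + 16547)/(17053 - 62*97) = 2 - 31098/(17053 - 6014) = 2 - 31098/11039 = -9020/11039 ≈ -0.81710)
(45432 + a(35))/(M + 40345) = (45432 + 30)/(-9020/11039 + 40345) = 45462/(445359435/11039) = 45462*(11039/445359435) = 167285006/148453145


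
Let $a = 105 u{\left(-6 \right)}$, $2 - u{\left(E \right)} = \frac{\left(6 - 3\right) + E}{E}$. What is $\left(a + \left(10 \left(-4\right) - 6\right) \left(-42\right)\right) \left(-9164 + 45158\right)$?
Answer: $75209463$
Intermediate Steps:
$u{\left(E \right)} = 2 - \frac{3 + E}{E}$ ($u{\left(E \right)} = 2 - \frac{\left(6 - 3\right) + E}{E} = 2 - \frac{3 + E}{E}$)
$a = \frac{315}{2}$ ($a = 105 \frac{-3 - 6}{-6} = 105 \left(\left(- \frac{1}{6}\right) \left(-9\right)\right) = 105 \cdot \frac{3}{2} = \frac{315}{2} \approx 157.5$)
$\left(a + \left(10 \left(-4\right) - 6\right) \left(-42\right)\right) \left(-9164 + 45158\right) = \left(\frac{315}{2} + \left(10 \left(-4\right) - 6\right) \left(-42\right)\right) \left(-9164 + 45158\right) = \left(\frac{315}{2} + \left(-40 - 6\right) \left(-42\right)\right) 35994 = \left(\frac{315}{2} - -1932\right) 35994 = \left(\frac{315}{2} + 1932\right) 35994 = \frac{4179}{2} \cdot 35994 = 75209463$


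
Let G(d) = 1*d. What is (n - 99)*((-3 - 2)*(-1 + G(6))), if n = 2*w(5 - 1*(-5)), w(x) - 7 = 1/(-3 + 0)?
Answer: 6425/3 ≈ 2141.7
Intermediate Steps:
w(x) = 20/3 (w(x) = 7 + 1/(-3 + 0) = 7 + 1/(-3) = 7 - 1/3 = 20/3)
G(d) = d
n = 40/3 (n = 2*(20/3) = 40/3 ≈ 13.333)
(n - 99)*((-3 - 2)*(-1 + G(6))) = (40/3 - 99)*((-3 - 2)*(-1 + 6)) = -(-1285)*5/3 = -257/3*(-25) = 6425/3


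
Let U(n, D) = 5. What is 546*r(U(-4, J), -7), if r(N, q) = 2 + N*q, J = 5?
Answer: -18018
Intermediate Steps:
546*r(U(-4, J), -7) = 546*(2 + 5*(-7)) = 546*(2 - 35) = 546*(-33) = -18018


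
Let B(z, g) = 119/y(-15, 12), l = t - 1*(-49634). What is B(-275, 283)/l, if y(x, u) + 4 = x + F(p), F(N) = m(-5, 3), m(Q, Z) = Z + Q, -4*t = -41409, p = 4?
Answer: -68/719835 ≈ -9.4466e-5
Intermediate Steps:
t = 41409/4 (t = -1/4*(-41409) = 41409/4 ≈ 10352.)
l = 239945/4 (l = 41409/4 - 1*(-49634) = 41409/4 + 49634 = 239945/4 ≈ 59986.)
m(Q, Z) = Q + Z
F(N) = -2 (F(N) = -5 + 3 = -2)
y(x, u) = -6 + x (y(x, u) = -4 + (x - 2) = -4 + (-2 + x) = -6 + x)
B(z, g) = -17/3 (B(z, g) = 119/(-6 - 15) = 119/(-21) = 119*(-1/21) = -17/3)
B(-275, 283)/l = -17/(3*239945/4) = -17/3*4/239945 = -68/719835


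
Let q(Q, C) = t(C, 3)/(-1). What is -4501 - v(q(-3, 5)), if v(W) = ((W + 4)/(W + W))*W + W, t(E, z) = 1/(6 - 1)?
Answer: -45027/10 ≈ -4502.7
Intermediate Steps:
t(E, z) = ⅕ (t(E, z) = 1/5 = ⅕)
q(Q, C) = -⅕ (q(Q, C) = (⅕)/(-1) = (⅕)*(-1) = -⅕)
v(W) = 2 + 3*W/2 (v(W) = ((4 + W)/((2*W)))*W + W = ((4 + W)*(1/(2*W)))*W + W = ((4 + W)/(2*W))*W + W = (2 + W/2) + W = 2 + 3*W/2)
-4501 - v(q(-3, 5)) = -4501 - (2 + (3/2)*(-⅕)) = -4501 - (2 - 3/10) = -4501 - 1*17/10 = -4501 - 17/10 = -45027/10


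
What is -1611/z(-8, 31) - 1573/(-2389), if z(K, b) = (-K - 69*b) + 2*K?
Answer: 7225910/5129183 ≈ 1.4088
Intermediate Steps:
z(K, b) = K - 69*b
-1611/z(-8, 31) - 1573/(-2389) = -1611/(-8 - 69*31) - 1573/(-2389) = -1611/(-8 - 2139) - 1573*(-1/2389) = -1611/(-2147) + 1573/2389 = -1611*(-1/2147) + 1573/2389 = 1611/2147 + 1573/2389 = 7225910/5129183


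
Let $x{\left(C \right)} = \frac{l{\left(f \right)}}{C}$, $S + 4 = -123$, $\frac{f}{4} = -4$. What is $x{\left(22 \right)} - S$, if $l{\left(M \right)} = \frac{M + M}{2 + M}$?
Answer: $\frac{9787}{77} \approx 127.1$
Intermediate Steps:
$f = -16$ ($f = 4 \left(-4\right) = -16$)
$S = -127$ ($S = -4 - 123 = -127$)
$l{\left(M \right)} = \frac{2 M}{2 + M}$
$x{\left(C \right)} = \frac{16}{7 C}$ ($x{\left(C \right)} = \frac{2 \left(-16\right) \frac{1}{2 - 16}}{C} = \frac{2 \left(-16\right) \frac{1}{-14}}{C} = \frac{2 \left(-16\right) \left(- \frac{1}{14}\right)}{C} = \frac{16}{7 C}$)
$x{\left(22 \right)} - S = \frac{16}{7 \cdot 22} - -127 = \frac{16}{7} \cdot \frac{1}{22} + 127 = \frac{8}{77} + 127 = \frac{9787}{77}$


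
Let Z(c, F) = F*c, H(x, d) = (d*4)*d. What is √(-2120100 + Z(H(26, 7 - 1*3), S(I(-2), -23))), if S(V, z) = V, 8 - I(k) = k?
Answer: 2*I*√529865 ≈ 1455.8*I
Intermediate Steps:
I(k) = 8 - k
H(x, d) = 4*d² (H(x, d) = (4*d)*d = 4*d²)
√(-2120100 + Z(H(26, 7 - 1*3), S(I(-2), -23))) = √(-2120100 + (8 - 1*(-2))*(4*(7 - 1*3)²)) = √(-2120100 + (8 + 2)*(4*(7 - 3)²)) = √(-2120100 + 10*(4*4²)) = √(-2120100 + 10*(4*16)) = √(-2120100 + 10*64) = √(-2120100 + 640) = √(-2119460) = 2*I*√529865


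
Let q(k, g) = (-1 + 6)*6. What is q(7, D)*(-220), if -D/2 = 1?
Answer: -6600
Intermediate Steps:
D = -2 (D = -2*1 = -2)
q(k, g) = 30 (q(k, g) = 5*6 = 30)
q(7, D)*(-220) = 30*(-220) = -6600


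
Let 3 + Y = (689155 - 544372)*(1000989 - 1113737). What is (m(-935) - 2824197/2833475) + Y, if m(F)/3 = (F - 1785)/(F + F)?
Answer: -508789908030054942/31168225 ≈ -1.6324e+10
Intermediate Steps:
m(F) = 3*(-1785 + F)/(2*F) (m(F) = 3*((F - 1785)/(F + F)) = 3*((-1785 + F)/((2*F))) = 3*((-1785 + F)*(1/(2*F))) = 3*((-1785 + F)/(2*F)) = 3*(-1785 + F)/(2*F))
Y = -16323993687 (Y = -3 + (689155 - 544372)*(1000989 - 1113737) = -3 + 144783*(-112748) = -3 - 16323993684 = -16323993687)
(m(-935) - 2824197/2833475) + Y = ((3/2)*(-1785 - 935)/(-935) - 2824197/2833475) - 16323993687 = ((3/2)*(-1/935)*(-2720) - 2824197*1/2833475) - 16323993687 = (48/11 - 2824197/2833475) - 16323993687 = 104940633/31168225 - 16323993687 = -508789908030054942/31168225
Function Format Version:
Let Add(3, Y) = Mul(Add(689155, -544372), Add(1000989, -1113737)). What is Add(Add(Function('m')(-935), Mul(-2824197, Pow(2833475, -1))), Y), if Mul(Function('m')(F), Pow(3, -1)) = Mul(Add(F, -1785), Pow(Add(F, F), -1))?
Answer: Rational(-508789908030054942, 31168225) ≈ -1.6324e+10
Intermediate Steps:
Function('m')(F) = Mul(Rational(3, 2), Pow(F, -1), Add(-1785, F)) (Function('m')(F) = Mul(3, Mul(Add(F, -1785), Pow(Add(F, F), -1))) = Mul(3, Mul(Add(-1785, F), Pow(Mul(2, F), -1))) = Mul(3, Mul(Add(-1785, F), Mul(Rational(1, 2), Pow(F, -1)))) = Mul(3, Mul(Rational(1, 2), Pow(F, -1), Add(-1785, F))) = Mul(Rational(3, 2), Pow(F, -1), Add(-1785, F)))
Y = -16323993687 (Y = Add(-3, Mul(Add(689155, -544372), Add(1000989, -1113737))) = Add(-3, Mul(144783, -112748)) = Add(-3, -16323993684) = -16323993687)
Add(Add(Function('m')(-935), Mul(-2824197, Pow(2833475, -1))), Y) = Add(Add(Mul(Rational(3, 2), Pow(-935, -1), Add(-1785, -935)), Mul(-2824197, Pow(2833475, -1))), -16323993687) = Add(Add(Mul(Rational(3, 2), Rational(-1, 935), -2720), Mul(-2824197, Rational(1, 2833475))), -16323993687) = Add(Add(Rational(48, 11), Rational(-2824197, 2833475)), -16323993687) = Add(Rational(104940633, 31168225), -16323993687) = Rational(-508789908030054942, 31168225)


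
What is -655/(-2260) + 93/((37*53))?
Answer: 298927/886372 ≈ 0.33725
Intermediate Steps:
-655/(-2260) + 93/((37*53)) = -655*(-1/2260) + 93/1961 = 131/452 + 93*(1/1961) = 131/452 + 93/1961 = 298927/886372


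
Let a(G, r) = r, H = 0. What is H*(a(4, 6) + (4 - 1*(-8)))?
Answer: 0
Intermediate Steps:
H*(a(4, 6) + (4 - 1*(-8))) = 0*(6 + (4 - 1*(-8))) = 0*(6 + (4 + 8)) = 0*(6 + 12) = 0*18 = 0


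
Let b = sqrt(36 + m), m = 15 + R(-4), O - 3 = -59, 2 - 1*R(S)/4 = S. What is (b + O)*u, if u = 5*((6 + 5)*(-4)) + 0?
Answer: 12320 - 1100*sqrt(3) ≈ 10415.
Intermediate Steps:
R(S) = 8 - 4*S
O = -56 (O = 3 - 59 = -56)
m = 39 (m = 15 + (8 - 4*(-4)) = 15 + (8 + 16) = 15 + 24 = 39)
b = 5*sqrt(3) (b = sqrt(36 + 39) = sqrt(75) = 5*sqrt(3) ≈ 8.6602)
u = -220 (u = 5*(11*(-4)) + 0 = 5*(-44) + 0 = -220 + 0 = -220)
(b + O)*u = (5*sqrt(3) - 56)*(-220) = (-56 + 5*sqrt(3))*(-220) = 12320 - 1100*sqrt(3)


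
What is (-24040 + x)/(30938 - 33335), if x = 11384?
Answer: 12656/2397 ≈ 5.2799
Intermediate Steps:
(-24040 + x)/(30938 - 33335) = (-24040 + 11384)/(30938 - 33335) = -12656/(-2397) = -12656*(-1/2397) = 12656/2397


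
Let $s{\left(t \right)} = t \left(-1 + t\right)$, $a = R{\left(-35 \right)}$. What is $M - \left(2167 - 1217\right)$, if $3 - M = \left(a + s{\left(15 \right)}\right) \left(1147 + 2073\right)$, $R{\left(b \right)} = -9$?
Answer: $-648167$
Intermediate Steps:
$a = -9$
$M = -647217$ ($M = 3 - \left(-9 + 15 \left(-1 + 15\right)\right) \left(1147 + 2073\right) = 3 - \left(-9 + 15 \cdot 14\right) 3220 = 3 - \left(-9 + 210\right) 3220 = 3 - 201 \cdot 3220 = 3 - 647220 = -647217$)
$M - \left(2167 - 1217\right) = -647217 - \left(2167 - 1217\right) = -647217 - 950 = -648167$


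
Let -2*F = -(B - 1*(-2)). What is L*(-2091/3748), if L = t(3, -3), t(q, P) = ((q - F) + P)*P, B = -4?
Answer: 6273/3748 ≈ 1.6737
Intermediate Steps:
F = -1 (F = -(-1)*(-4 - 1*(-2))/2 = -(-1)*(-4 + 2)/2 = -(-1)*(-2)/2 = -½*2 = -1)
t(q, P) = P*(1 + P + q) (t(q, P) = ((q - 1*(-1)) + P)*P = ((q + 1) + P)*P = ((1 + q) + P)*P = (1 + P + q)*P = P*(1 + P + q))
L = -3 (L = -3*(1 - 3 + 3) = -3*1 = -3)
L*(-2091/3748) = -(-6273)/3748 = -3*(-2091/3748) = 6273/3748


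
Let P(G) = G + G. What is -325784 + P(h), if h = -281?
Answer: -326346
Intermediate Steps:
P(G) = 2*G
-325784 + P(h) = -325784 + 2*(-281) = -325784 - 562 = -326346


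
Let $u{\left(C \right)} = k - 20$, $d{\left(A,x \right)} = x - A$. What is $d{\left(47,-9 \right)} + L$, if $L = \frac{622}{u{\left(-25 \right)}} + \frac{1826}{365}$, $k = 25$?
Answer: $\frac{26792}{365} \approx 73.403$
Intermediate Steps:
$u{\left(C \right)} = 5$ ($u{\left(C \right)} = 25 - 20 = 5$)
$L = \frac{47232}{365}$ ($L = \frac{622}{5} + \frac{1826}{365} = \frac{47232}{365} \approx 129.4$)
$d{\left(47,-9 \right)} + L = \left(-9 - 47\right) + \frac{47232}{365} = -56 + \frac{47232}{365} = \frac{26792}{365}$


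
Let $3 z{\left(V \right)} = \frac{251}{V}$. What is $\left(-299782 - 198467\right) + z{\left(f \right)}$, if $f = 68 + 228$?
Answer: $- \frac{442444861}{888} \approx -4.9825 \cdot 10^{5}$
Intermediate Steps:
$f = 296$
$z{\left(V \right)} = \frac{251}{3 V}$ ($z{\left(V \right)} = \frac{251 \frac{1}{V}}{3} = \frac{251}{3 V}$)
$\left(-299782 - 198467\right) + z{\left(f \right)} = \left(-299782 - 198467\right) + \frac{251}{3 \cdot 296} = -498249 + \frac{251}{3} \cdot \frac{1}{296} = -498249 + \frac{251}{888} = - \frac{442444861}{888}$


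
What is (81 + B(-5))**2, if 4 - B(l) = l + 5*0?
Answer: 8100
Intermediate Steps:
B(l) = 4 - l (B(l) = 4 - (l + 5*0) = 4 - (l + 0) = 4 - l)
(81 + B(-5))**2 = (81 + (4 - 1*(-5)))**2 = (81 + (4 + 5))**2 = (81 + 9)**2 = 90**2 = 8100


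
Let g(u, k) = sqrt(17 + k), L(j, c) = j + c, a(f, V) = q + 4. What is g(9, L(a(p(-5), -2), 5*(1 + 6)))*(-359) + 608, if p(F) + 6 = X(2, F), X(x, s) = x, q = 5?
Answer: 608 - 359*sqrt(61) ≈ -2195.9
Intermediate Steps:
p(F) = -4 (p(F) = -6 + 2 = -4)
a(f, V) = 9 (a(f, V) = 5 + 4 = 9)
L(j, c) = c + j
g(9, L(a(p(-5), -2), 5*(1 + 6)))*(-359) + 608 = sqrt(17 + (5*(1 + 6) + 9))*(-359) + 608 = sqrt(17 + (5*7 + 9))*(-359) + 608 = sqrt(17 + (35 + 9))*(-359) + 608 = sqrt(17 + 44)*(-359) + 608 = sqrt(61)*(-359) + 608 = -359*sqrt(61) + 608 = 608 - 359*sqrt(61)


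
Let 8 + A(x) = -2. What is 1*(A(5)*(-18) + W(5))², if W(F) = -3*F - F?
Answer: 25600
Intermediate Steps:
W(F) = -4*F
A(x) = -10 (A(x) = -8 - 2 = -10)
1*(A(5)*(-18) + W(5))² = 1*(-10*(-18) - 4*5)² = 1*(180 - 20)² = 1*160² = 1*25600 = 25600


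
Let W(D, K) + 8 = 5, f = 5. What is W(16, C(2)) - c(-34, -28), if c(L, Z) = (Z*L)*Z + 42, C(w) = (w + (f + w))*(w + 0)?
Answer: 26611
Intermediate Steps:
C(w) = w*(5 + 2*w) (C(w) = (w + (5 + w))*(w + 0) = (5 + 2*w)*w = w*(5 + 2*w))
c(L, Z) = 42 + L*Z² (c(L, Z) = (L*Z)*Z + 42 = L*Z² + 42 = 42 + L*Z²)
W(D, K) = -3 (W(D, K) = -8 + 5 = -3)
W(16, C(2)) - c(-34, -28) = -3 - (42 - 34*(-28)²) = -3 - (42 - 34*784) = -3 - (42 - 26656) = -3 - 1*(-26614) = -3 + 26614 = 26611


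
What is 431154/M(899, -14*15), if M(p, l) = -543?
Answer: -143718/181 ≈ -794.02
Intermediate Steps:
431154/M(899, -14*15) = 431154/(-543) = 431154*(-1/543) = -143718/181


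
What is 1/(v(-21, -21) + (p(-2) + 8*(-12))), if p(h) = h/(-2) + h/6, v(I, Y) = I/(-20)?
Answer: -60/5657 ≈ -0.010606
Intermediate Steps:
v(I, Y) = -I/20 (v(I, Y) = I*(-1/20) = -I/20)
p(h) = -h/3 (p(h) = h*(-½) + h*(⅙) = -h/2 + h/6 = -h/3)
1/(v(-21, -21) + (p(-2) + 8*(-12))) = 1/(-1/20*(-21) + (-⅓*(-2) + 8*(-12))) = 1/(21/20 + (⅔ - 96)) = 1/(21/20 - 286/3) = 1/(-5657/60) = -60/5657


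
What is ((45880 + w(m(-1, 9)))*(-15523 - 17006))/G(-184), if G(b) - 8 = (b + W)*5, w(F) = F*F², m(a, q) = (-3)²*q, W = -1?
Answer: 2682810687/131 ≈ 2.0479e+7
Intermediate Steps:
m(a, q) = 9*q
w(F) = F³
G(b) = 3 + 5*b (G(b) = 8 + (b - 1)*5 = 8 + (-1 + b)*5 = 8 + (-5 + 5*b) = 3 + 5*b)
((45880 + w(m(-1, 9)))*(-15523 - 17006))/G(-184) = ((45880 + (9*9)³)*(-15523 - 17006))/(3 + 5*(-184)) = ((45880 + 81³)*(-32529))/(3 - 920) = ((45880 + 531441)*(-32529))/(-917) = (577321*(-32529))*(-1/917) = -18779674809*(-1/917) = 2682810687/131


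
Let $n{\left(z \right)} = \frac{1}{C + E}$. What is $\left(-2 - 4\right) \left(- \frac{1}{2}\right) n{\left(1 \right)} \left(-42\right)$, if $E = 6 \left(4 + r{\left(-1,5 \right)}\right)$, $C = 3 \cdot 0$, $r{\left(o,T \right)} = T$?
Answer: $- \frac{7}{3} \approx -2.3333$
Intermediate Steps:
$C = 0$
$E = 54$ ($E = 6 \left(4 + 5\right) = 6 \cdot 9 = 54$)
$n{\left(z \right)} = \frac{1}{54}$ ($n{\left(z \right)} = \frac{1}{0 + 54} = \frac{1}{54}$)
$\left(-2 - 4\right) \left(- \frac{1}{2}\right) n{\left(1 \right)} \left(-42\right) = \left(-2 - 4\right) \left(- \frac{1}{2}\right) \frac{1}{54} \left(-42\right) = - 6 \left(\left(-1\right) \frac{1}{2}\right) \frac{1}{54} \left(-42\right) = \left(-6\right) \left(- \frac{1}{2}\right) \frac{1}{54} \left(-42\right) = 3 \cdot \frac{1}{54} \left(-42\right) = \frac{1}{18} \left(-42\right) = - \frac{7}{3}$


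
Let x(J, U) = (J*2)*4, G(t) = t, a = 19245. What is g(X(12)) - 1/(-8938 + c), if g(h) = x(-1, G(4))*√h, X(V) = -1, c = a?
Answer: -1/10307 - 8*I ≈ -9.7021e-5 - 8.0*I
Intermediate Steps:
c = 19245
x(J, U) = 8*J (x(J, U) = (2*J)*4 = 8*J)
g(h) = -8*√h (g(h) = (8*(-1))*√h = -8*√h)
g(X(12)) - 1/(-8938 + c) = -8*I - 1/(-8938 + 19245) = -8*I - 1/10307 = -1/10307 - 8*I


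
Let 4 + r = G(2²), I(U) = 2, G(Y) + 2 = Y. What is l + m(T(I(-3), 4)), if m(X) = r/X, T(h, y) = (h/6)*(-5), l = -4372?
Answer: -21854/5 ≈ -4370.8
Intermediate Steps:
G(Y) = -2 + Y
T(h, y) = -5*h/6 (T(h, y) = (h*(⅙))*(-5) = (h/6)*(-5) = -5*h/6)
r = -2 (r = -4 + (-2 + 2²) = -4 + (-2 + 4) = -4 + 2 = -2)
m(X) = -2/X
l + m(T(I(-3), 4)) = -4372 - 2/((-⅚*2)) = -4372 - 2/(-5/3) = -4372 - 2*(-⅗) = -4372 + 6/5 = -21854/5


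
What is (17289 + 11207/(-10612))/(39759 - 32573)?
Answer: 26208523/10893976 ≈ 2.4058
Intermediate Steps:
(17289 + 11207/(-10612))/(39759 - 32573) = (17289 + 11207*(-1/10612))/7186 = (17289 - 1601/1516)*(1/7186) = (26208523/1516)*(1/7186) = 26208523/10893976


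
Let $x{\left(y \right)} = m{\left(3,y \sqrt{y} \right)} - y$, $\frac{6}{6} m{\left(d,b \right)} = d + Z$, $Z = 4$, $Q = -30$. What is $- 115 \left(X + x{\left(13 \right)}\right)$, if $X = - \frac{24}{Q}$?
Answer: $598$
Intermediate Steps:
$m{\left(d,b \right)} = 4 + d$ ($m{\left(d,b \right)} = d + 4 = 4 + d$)
$X = \frac{4}{5}$ ($X = - \frac{24}{-30} = \left(-24\right) \left(- \frac{1}{30}\right) = \frac{4}{5} \approx 0.8$)
$x{\left(y \right)} = 7 - y$ ($x{\left(y \right)} = \left(4 + 3\right) - y = 7 - y$)
$- 115 \left(X + x{\left(13 \right)}\right) = - 115 \left(\frac{4}{5} + \left(7 - 13\right)\right) = - 115 \left(\frac{4}{5} - 6\right) = \left(-115\right) \left(- \frac{26}{5}\right) = 598$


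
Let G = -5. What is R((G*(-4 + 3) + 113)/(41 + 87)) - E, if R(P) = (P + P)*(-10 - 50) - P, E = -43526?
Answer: 2778525/64 ≈ 43414.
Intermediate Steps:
R(P) = -121*P (R(P) = (2*P)*(-60) - P = -120*P - P = -121*P)
R((G*(-4 + 3) + 113)/(41 + 87)) - E = -121*(-5*(-4 + 3) + 113)/(41 + 87) - 1*(-43526) = -121*(-5*(-1) + 113)/128 + 43526 = -121*(5 + 113)/128 + 43526 = -14278/128 + 43526 = -121*59/64 + 43526 = -7139/64 + 43526 = 2778525/64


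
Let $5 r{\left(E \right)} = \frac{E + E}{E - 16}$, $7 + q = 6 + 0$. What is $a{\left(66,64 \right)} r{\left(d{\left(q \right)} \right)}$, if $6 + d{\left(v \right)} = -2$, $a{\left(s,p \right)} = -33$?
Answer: $- \frac{22}{5} \approx -4.4$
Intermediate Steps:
$q = -1$ ($q = -7 + \left(6 + 0\right) = -7 + 6 = -1$)
$d{\left(v \right)} = -8$ ($d{\left(v \right)} = -6 - 2 = -8$)
$r{\left(E \right)} = \frac{2 E}{5 \left(-16 + E\right)}$ ($r{\left(E \right)} = \frac{\left(E + E\right) \frac{1}{E - 16}}{5} = \frac{2 E \frac{1}{-16 + E}}{5} = \frac{2 E}{5 \left(-16 + E\right)}$)
$a{\left(66,64 \right)} r{\left(d{\left(q \right)} \right)} = - 33 \cdot \frac{2}{5} \left(-8\right) \frac{1}{-16 - 8} = - 33 \cdot \frac{2}{5} \left(-8\right) \frac{1}{-24} = - 33 \cdot \frac{2}{5} \left(-8\right) \left(- \frac{1}{24}\right) = \left(-33\right) \frac{2}{15} = - \frac{22}{5}$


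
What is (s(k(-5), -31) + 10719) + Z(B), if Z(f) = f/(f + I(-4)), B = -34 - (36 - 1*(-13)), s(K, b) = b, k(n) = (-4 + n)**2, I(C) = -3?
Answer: 919251/86 ≈ 10689.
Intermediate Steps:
B = -83 (B = -34 - (36 + 13) = -34 - 1*49 = -34 - 49 = -83)
Z(f) = f/(-3 + f) (Z(f) = f/(f - 3) = f/(-3 + f))
(s(k(-5), -31) + 10719) + Z(B) = (-31 + 10719) - 83/(-3 - 83) = 10688 - 83/(-86) = 10688 - 83*(-1/86) = 10688 + 83/86 = 919251/86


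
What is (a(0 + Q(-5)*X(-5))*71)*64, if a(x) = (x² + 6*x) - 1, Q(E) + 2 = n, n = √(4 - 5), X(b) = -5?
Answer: 608896 - 590720*I ≈ 6.089e+5 - 5.9072e+5*I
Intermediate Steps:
n = I (n = √(-1) = I ≈ 1.0*I)
Q(E) = -2 + I
a(x) = -1 + x² + 6*x
(a(0 + Q(-5)*X(-5))*71)*64 = ((-1 + (0 + (-2 + I)*(-5))² + 6*(0 + (-2 + I)*(-5)))*71)*64 = ((-1 + (0 + (10 - 5*I))² + 6*(0 + (10 - 5*I)))*71)*64 = ((-1 + (10 - 5*I)² + 6*(10 - 5*I))*71)*64 = ((-1 + (10 - 5*I)² + (60 - 30*I))*71)*64 = ((59 + (10 - 5*I)² - 30*I)*71)*64 = (4189 - 2130*I + 71*(10 - 5*I)²)*64 = 268096 - 136320*I + 4544*(10 - 5*I)²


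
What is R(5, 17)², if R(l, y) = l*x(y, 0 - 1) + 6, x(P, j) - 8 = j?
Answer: 1681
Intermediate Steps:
x(P, j) = 8 + j
R(l, y) = 6 + 7*l (R(l, y) = l*(8 + (0 - 1)) + 6 = l*(8 - 1) + 6 = l*7 + 6 = 7*l + 6 = 6 + 7*l)
R(5, 17)² = (6 + 7*5)² = (6 + 35)² = 41² = 1681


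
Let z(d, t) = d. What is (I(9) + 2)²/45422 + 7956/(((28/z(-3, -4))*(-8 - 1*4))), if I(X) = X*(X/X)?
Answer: 45173873/635908 ≈ 71.038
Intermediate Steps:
I(X) = X (I(X) = X*1 = X)
(I(9) + 2)²/45422 + 7956/(((28/z(-3, -4))*(-8 - 1*4))) = (9 + 2)²/45422 + 7956/(((28/(-3))*(-8 - 1*4))) = 11²*(1/45422) + 7956/(((-⅓*28)*(-8 - 4))) = 121*(1/45422) + 7956/((-28/3*(-12))) = 121/45422 + 7956/112 = 121/45422 + 7956*(1/112) = 121/45422 + 1989/28 = 45173873/635908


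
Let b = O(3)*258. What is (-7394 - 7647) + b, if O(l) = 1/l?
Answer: -14955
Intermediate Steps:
b = 86 (b = 258/3 = (1/3)*258 = 86)
(-7394 - 7647) + b = (-7394 - 7647) + 86 = -15041 + 86 = -14955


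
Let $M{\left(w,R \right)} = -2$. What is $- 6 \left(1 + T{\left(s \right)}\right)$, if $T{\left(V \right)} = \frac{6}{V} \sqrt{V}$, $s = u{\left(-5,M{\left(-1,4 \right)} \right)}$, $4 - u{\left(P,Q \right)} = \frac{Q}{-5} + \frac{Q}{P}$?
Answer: $-6 - 9 \sqrt{5} \approx -26.125$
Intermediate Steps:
$u{\left(P,Q \right)} = 4 + \frac{Q}{5} - \frac{Q}{P}$ ($u{\left(P,Q \right)} = 4 - \left(\frac{Q}{-5} + \frac{Q}{P}\right) = 4 - \left(Q \left(- \frac{1}{5}\right) + \frac{Q}{P}\right) = 4 - \left(- \frac{Q}{5} + \frac{Q}{P}\right) = 4 + \left(\frac{Q}{5} - \frac{Q}{P}\right) = 4 + \frac{Q}{5} - \frac{Q}{P}$)
$s = \frac{16}{5}$ ($s = 4 + \frac{1}{5} \left(-2\right) - - \frac{2}{-5} = 4 - \frac{2}{5} - \left(-2\right) \left(- \frac{1}{5}\right) = 4 - \frac{2}{5} - \frac{2}{5} = \frac{16}{5} \approx 3.2$)
$T{\left(V \right)} = \frac{6}{\sqrt{V}}$
$- 6 \left(1 + T{\left(s \right)}\right) = - 6 \left(1 + \frac{6}{\frac{4}{5} \sqrt{5}}\right) = - 6 \left(1 + 6 \frac{\sqrt{5}}{4}\right) = - 6 \left(1 + \frac{3 \sqrt{5}}{2}\right) = -6 - 9 \sqrt{5}$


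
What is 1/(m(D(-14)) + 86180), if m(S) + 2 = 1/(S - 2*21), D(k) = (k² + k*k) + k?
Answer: 336/28955809 ≈ 1.1604e-5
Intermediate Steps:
D(k) = k + 2*k² (D(k) = (k² + k²) + k = 2*k² + k = k + 2*k²)
m(S) = -2 + 1/(-42 + S) (m(S) = -2 + 1/(S - 2*21) = -2 + 1/(S - 42) = -2 + 1/(-42 + S))
1/(m(D(-14)) + 86180) = 1/((85 - (-28)*(1 + 2*(-14)))/(-42 - 14*(1 + 2*(-14))) + 86180) = 1/((85 - (-28)*(1 - 28))/(-42 - 14*(1 - 28)) + 86180) = 1/((85 - (-28)*(-27))/(-42 - 14*(-27)) + 86180) = 1/((85 - 2*378)/(-42 + 378) + 86180) = 1/((85 - 756)/336 + 86180) = 1/((1/336)*(-671) + 86180) = 1/(-671/336 + 86180) = 1/(28955809/336) = 336/28955809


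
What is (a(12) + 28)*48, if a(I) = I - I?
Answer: 1344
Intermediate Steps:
a(I) = 0
(a(12) + 28)*48 = (0 + 28)*48 = 28*48 = 1344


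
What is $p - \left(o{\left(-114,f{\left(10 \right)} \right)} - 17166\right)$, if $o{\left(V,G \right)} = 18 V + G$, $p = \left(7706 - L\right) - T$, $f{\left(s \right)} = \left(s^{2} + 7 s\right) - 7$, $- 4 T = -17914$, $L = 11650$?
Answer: $\frac{21265}{2} \approx 10633.0$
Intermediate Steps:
$T = \frac{8957}{2}$ ($T = \left(- \frac{1}{4}\right) \left(-17914\right) = \frac{8957}{2} \approx 4478.5$)
$f{\left(s \right)} = -7 + s^{2} + 7 s$
$p = - \frac{16845}{2}$ ($p = \left(7706 - 11650\right) - \frac{8957}{2} = -3944 - \frac{8957}{2} = - \frac{16845}{2} \approx -8422.5$)
$o{\left(V,G \right)} = G + 18 V$
$p - \left(o{\left(-114,f{\left(10 \right)} \right)} - 17166\right) = - \frac{16845}{2} - \left(\left(\left(-7 + 10^{2} + 7 \cdot 10\right) + 18 \left(-114\right)\right) - 17166\right) = - \frac{16845}{2} - \left(\left(\left(-7 + 100 + 70\right) - 2052\right) - 17166\right) = - \frac{16845}{2} - \left(\left(163 - 2052\right) - 17166\right) = - \frac{16845}{2} - \left(-1889 - 17166\right) = - \frac{16845}{2} - -19055 = - \frac{16845}{2} + 19055 = \frac{21265}{2}$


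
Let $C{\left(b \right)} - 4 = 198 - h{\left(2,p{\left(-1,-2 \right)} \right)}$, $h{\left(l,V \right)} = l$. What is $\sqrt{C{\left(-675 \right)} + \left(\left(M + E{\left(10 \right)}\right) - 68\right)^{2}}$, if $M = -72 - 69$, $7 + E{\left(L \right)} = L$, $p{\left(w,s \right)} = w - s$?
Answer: $2 \sqrt{10659} \approx 206.48$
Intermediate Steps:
$E{\left(L \right)} = -7 + L$
$M = -141$ ($M = -72 - 69 = -141$)
$C{\left(b \right)} = 200$ ($C{\left(b \right)} = 4 + \left(198 - 2\right) = 4 + 196 = 200$)
$\sqrt{C{\left(-675 \right)} + \left(\left(M + E{\left(10 \right)}\right) - 68\right)^{2}} = \sqrt{200 + \left(\left(-141 + \left(-7 + 10\right)\right) - 68\right)^{2}} = \sqrt{200 + \left(\left(-141 + 3\right) - 68\right)^{2}} = \sqrt{200 + \left(-138 - 68\right)^{2}} = \sqrt{200 + \left(-206\right)^{2}} = \sqrt{200 + 42436} = \sqrt{42636} = 2 \sqrt{10659}$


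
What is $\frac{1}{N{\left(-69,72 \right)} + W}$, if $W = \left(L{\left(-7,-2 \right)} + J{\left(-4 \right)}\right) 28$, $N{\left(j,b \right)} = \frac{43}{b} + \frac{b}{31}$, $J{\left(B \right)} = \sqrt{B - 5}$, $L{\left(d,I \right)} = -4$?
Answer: $- \frac{77631192}{13489704319} - \frac{59781888 i}{13489704319} \approx -0.0057549 - 0.0044317 i$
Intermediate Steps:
$J{\left(B \right)} = \sqrt{-5 + B}$
$N{\left(j,b \right)} = \frac{43}{b} + \frac{b}{31}$ ($N{\left(j,b \right)} = \frac{43}{b} + b \frac{1}{31} = \frac{43}{b} + \frac{b}{31}$)
$W = -112 + 84 i$ ($W = \left(-4 + \sqrt{-5 - 4}\right) 28 = \left(-4 + \sqrt{-9}\right) 28 = \left(-4 + 3 i\right) 28 = -112 + 84 i \approx -112.0 + 84.0 i$)
$\frac{1}{N{\left(-69,72 \right)} + W} = \frac{1}{\left(\frac{43}{72} + \frac{1}{31} \cdot 72\right) - \left(112 - 84 i\right)} = \frac{1}{\left(43 \cdot \frac{1}{72} + \frac{72}{31}\right) - \left(112 - 84 i\right)} = \frac{1}{\left(\frac{43}{72} + \frac{72}{31}\right) - \left(112 - 84 i\right)} = \frac{1}{\frac{6517}{2232} - \left(112 - 84 i\right)} = \frac{1}{- \frac{243467}{2232} + 84 i} = \frac{4981824 \left(- \frac{243467}{2232} - 84 i\right)}{94427930233}$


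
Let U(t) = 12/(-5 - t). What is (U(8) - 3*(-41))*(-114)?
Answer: -180918/13 ≈ -13917.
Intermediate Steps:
(U(8) - 3*(-41))*(-114) = (-12/(5 + 8) - 3*(-41))*(-114) = (-12/13 + 123)*(-114) = (1587/13)*(-114) = -180918/13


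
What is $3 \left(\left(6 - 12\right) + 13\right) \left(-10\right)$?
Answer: $-210$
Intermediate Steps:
$3 \left(\left(6 - 12\right) + 13\right) \left(-10\right) = 3 \left(-6 + 13\right) \left(-10\right) = 3 \cdot 7 \left(-10\right) = 21 \left(-10\right) = -210$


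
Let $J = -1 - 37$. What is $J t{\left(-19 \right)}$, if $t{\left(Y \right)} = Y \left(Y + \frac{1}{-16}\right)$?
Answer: $- \frac{110105}{8} \approx -13763.0$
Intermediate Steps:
$t{\left(Y \right)} = Y \left(- \frac{1}{16} + Y\right)$ ($t{\left(Y \right)} = Y \left(Y - \frac{1}{16}\right) = Y \left(- \frac{1}{16} + Y\right)$)
$J = -38$ ($J = -1 - 37 = -38$)
$J t{\left(-19 \right)} = - 38 \left(- 19 \left(- \frac{1}{16} - 19\right)\right) = - 38 \left(\left(-19\right) \left(- \frac{305}{16}\right)\right) = \left(-38\right) \frac{5795}{16} = - \frac{110105}{8}$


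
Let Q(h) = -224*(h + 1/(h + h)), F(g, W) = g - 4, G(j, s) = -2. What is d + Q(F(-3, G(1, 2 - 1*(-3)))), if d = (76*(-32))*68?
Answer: -163792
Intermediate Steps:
F(g, W) = -4 + g
Q(h) = -224*h - 112/h (Q(h) = -224*(h + 1/(2*h)) = -224*h - 112/h)
d = -165376 (d = -2432*68 = -165376)
d + Q(F(-3, G(1, 2 - 1*(-3)))) = -165376 + (-224*(-4 - 3) - 112/(-4 - 3)) = -165376 + (-224*(-7) - 112/(-7)) = -165376 + (1568 - 112*(-⅐)) = -165376 + (1568 + 16) = -165376 + 1584 = -163792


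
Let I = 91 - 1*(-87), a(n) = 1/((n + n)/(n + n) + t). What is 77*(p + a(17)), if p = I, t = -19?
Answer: 246631/18 ≈ 13702.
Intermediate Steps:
a(n) = -1/18 (a(n) = 1/((n + n)/(n + n) - 19) = 1/((2*n)/((2*n)) - 19) = 1/((2*n)*(1/(2*n)) - 19) = 1/(1 - 19) = 1/(-18) = -1/18)
I = 178 (I = 91 + 87 = 178)
p = 178
77*(p + a(17)) = 77*(178 - 1/18) = 77*(3203/18) = 246631/18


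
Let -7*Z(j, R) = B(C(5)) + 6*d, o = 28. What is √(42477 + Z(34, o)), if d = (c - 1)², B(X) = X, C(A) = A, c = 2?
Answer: 4*√130081/7 ≈ 206.10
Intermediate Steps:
d = 1 (d = (2 - 1)² = 1² = 1)
Z(j, R) = -11/7 (Z(j, R) = -(5 + 6*1)/7 = -(5 + 6)/7 = -⅐*11 = -11/7)
√(42477 + Z(34, o)) = √(42477 - 11/7) = √(297328/7) = 4*√130081/7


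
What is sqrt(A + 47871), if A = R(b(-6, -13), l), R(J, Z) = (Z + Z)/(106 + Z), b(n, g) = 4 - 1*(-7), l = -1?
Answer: sqrt(527777565)/105 ≈ 218.79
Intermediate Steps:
b(n, g) = 11 (b(n, g) = 4 + 7 = 11)
R(J, Z) = 2*Z/(106 + Z) (R(J, Z) = (2*Z)/(106 + Z) = 2*Z/(106 + Z))
A = -2/105 (A = 2*(-1)/(106 - 1) = 2*(-1)/105 = 2*(-1)*(1/105) = -2/105 ≈ -0.019048)
sqrt(A + 47871) = sqrt(-2/105 + 47871) = sqrt(5026453/105) = sqrt(527777565)/105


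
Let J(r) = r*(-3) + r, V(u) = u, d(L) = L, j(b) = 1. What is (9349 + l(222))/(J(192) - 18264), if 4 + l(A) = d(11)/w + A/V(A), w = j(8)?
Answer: -3119/6216 ≈ -0.50177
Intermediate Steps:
w = 1
J(r) = -2*r (J(r) = -3*r + r = -2*r)
l(A) = 8 (l(A) = -4 + (11/1 + A/A) = -4 + (11*1 + 1) = -4 + (11 + 1) = -4 + 12 = 8)
(9349 + l(222))/(J(192) - 18264) = (9349 + 8)/(-2*192 - 18264) = 9357/(-384 - 18264) = 9357/(-18648) = 9357*(-1/18648) = -3119/6216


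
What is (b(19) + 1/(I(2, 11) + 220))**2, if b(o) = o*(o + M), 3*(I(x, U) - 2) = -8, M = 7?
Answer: 105660753025/432964 ≈ 2.4404e+5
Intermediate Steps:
I(x, U) = -2/3 (I(x, U) = 2 + (1/3)*(-8) = 2 - 8/3 = -2/3)
b(o) = o*(7 + o) (b(o) = o*(o + 7) = o*(7 + o))
(b(19) + 1/(I(2, 11) + 220))**2 = (19*(7 + 19) + 1/(-2/3 + 220))**2 = (19*26 + 1/(658/3))**2 = (494 + 3/658)**2 = (325055/658)**2 = 105660753025/432964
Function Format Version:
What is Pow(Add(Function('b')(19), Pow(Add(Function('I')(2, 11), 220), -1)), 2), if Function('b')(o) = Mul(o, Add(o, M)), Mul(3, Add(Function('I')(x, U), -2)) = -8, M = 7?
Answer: Rational(105660753025, 432964) ≈ 2.4404e+5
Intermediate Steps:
Function('I')(x, U) = Rational(-2, 3) (Function('I')(x, U) = Add(2, Mul(Rational(1, 3), -8)) = Add(2, Rational(-8, 3)) = Rational(-2, 3))
Function('b')(o) = Mul(o, Add(7, o)) (Function('b')(o) = Mul(o, Add(o, 7)) = Mul(o, Add(7, o)))
Pow(Add(Function('b')(19), Pow(Add(Function('I')(2, 11), 220), -1)), 2) = Pow(Add(Mul(19, Add(7, 19)), Pow(Add(Rational(-2, 3), 220), -1)), 2) = Pow(Add(Mul(19, 26), Pow(Rational(658, 3), -1)), 2) = Pow(Add(494, Rational(3, 658)), 2) = Pow(Rational(325055, 658), 2) = Rational(105660753025, 432964)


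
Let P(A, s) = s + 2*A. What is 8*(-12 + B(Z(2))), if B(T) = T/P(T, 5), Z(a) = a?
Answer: -848/9 ≈ -94.222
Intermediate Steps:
B(T) = T/(5 + 2*T)
8*(-12 + B(Z(2))) = 8*(-12 + 2/(5 + 2*2)) = 8*(-12 + 2/(5 + 4)) = 8*(-12 + 2/9) = 8*(-106/9) = -848/9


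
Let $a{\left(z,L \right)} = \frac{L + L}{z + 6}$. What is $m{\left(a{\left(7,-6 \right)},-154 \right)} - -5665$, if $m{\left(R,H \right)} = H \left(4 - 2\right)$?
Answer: $5357$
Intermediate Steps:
$a{\left(z,L \right)} = \frac{2 L}{6 + z}$
$m{\left(R,H \right)} = 2 H$ ($m{\left(R,H \right)} = H 2 = 2 H$)
$m{\left(a{\left(7,-6 \right)},-154 \right)} - -5665 = 2 \left(-154\right) - -5665 = -308 + 5665 = 5357$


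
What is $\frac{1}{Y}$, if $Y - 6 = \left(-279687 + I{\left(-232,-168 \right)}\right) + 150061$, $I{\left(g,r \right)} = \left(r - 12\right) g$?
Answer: $- \frac{1}{87860} \approx -1.1382 \cdot 10^{-5}$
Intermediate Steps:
$I{\left(g,r \right)} = g \left(-12 + r\right)$ ($I{\left(g,r \right)} = \left(-12 + r\right) g = g \left(-12 + r\right)$)
$Y = -87860$ ($Y = 6 - \left(129626 + 232 \left(-12 - 168\right)\right) = 6 + \left(\left(-279687 - -41760\right) + 150061\right) = 6 + \left(\left(-279687 + 41760\right) + 150061\right) = 6 + \left(-237927 + 150061\right) = 6 - 87866 = -87860$)
$\frac{1}{Y} = \frac{1}{-87860} = - \frac{1}{87860}$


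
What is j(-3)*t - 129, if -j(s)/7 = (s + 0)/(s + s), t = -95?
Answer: 407/2 ≈ 203.50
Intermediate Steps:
j(s) = -7/2 (j(s) = -7*(s + 0)/(s + s) = -7*s/(2*s) = -7*s*1/(2*s) = -7*½ = -7/2)
j(-3)*t - 129 = -7/2*(-95) - 129 = 665/2 - 129 = 407/2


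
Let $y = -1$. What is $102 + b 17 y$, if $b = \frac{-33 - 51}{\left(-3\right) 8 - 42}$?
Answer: $\frac{884}{11} \approx 80.364$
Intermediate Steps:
$b = \frac{14}{11}$ ($b = - \frac{84}{-24 - 42} = - \frac{84}{-66} = \left(-84\right) \left(- \frac{1}{66}\right) = \frac{14}{11} \approx 1.2727$)
$102 + b 17 y = 102 + \frac{14 \cdot 17 \left(-1\right)}{11} = 102 + \frac{14}{11} \left(-17\right) = 102 - \frac{238}{11} = \frac{884}{11}$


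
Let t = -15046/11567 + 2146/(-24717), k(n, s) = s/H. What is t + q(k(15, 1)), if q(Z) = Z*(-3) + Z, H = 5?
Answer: -2555376898/1429507695 ≈ -1.7876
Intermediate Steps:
k(n, s) = s/5
t = -396714764/285901539 (t = -15046*1/11567 + 2146*(-1/24717) = -15046/11567 - 2146/24717 = -396714764/285901539 ≈ -1.3876)
q(Z) = -2*Z (q(Z) = -3*Z + Z = -2*Z)
t + q(k(15, 1)) = -396714764/285901539 - 2/5 = -2555376898/1429507695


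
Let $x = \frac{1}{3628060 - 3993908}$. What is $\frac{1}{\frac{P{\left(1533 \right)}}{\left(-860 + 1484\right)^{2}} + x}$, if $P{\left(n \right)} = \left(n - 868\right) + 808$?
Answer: $\frac{5935517952}{22437697} \approx 264.53$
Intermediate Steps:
$P{\left(n \right)} = -60 + n$ ($P{\left(n \right)} = \left(-868 + n\right) + 808 = -60 + n$)
$x = - \frac{1}{365848}$ ($x = \frac{1}{-365848} = - \frac{1}{365848} \approx -2.7334 \cdot 10^{-6}$)
$\frac{1}{\frac{P{\left(1533 \right)}}{\left(-860 + 1484\right)^{2}} + x} = \frac{1}{\frac{-60 + 1533}{\left(-860 + 1484\right)^{2}} - \frac{1}{365848}} = \frac{1}{\frac{1473}{624^{2}} - \frac{1}{365848}} = \frac{1}{\frac{1473}{389376} - \frac{1}{365848}} = \frac{1}{1473 \cdot \frac{1}{389376} - \frac{1}{365848}} = \frac{1}{\frac{491}{129792} - \frac{1}{365848}} = \frac{1}{\frac{22437697}{5935517952}} = \frac{5935517952}{22437697}$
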